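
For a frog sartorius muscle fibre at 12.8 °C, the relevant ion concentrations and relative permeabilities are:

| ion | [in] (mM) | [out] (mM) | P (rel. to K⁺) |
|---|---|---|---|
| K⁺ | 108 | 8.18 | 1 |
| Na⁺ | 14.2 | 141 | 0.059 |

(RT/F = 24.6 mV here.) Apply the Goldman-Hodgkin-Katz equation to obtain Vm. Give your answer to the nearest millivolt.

Vm = 24.6 · ln[(Σ P·[cation]ₒ + Σ P·[anion]ᵢ) / (Σ P·[cation]ᵢ + Σ P·[anion]ₒ)]
Numerator = 1×8.18 + 0.059×141 = 16.5
Denominator = 1×108 + 0.059×14.2 = 108.8
Vm = 24.6 · ln(0.15159) = 24.6 × (-1.8866) = -46.41 mV

-46 mV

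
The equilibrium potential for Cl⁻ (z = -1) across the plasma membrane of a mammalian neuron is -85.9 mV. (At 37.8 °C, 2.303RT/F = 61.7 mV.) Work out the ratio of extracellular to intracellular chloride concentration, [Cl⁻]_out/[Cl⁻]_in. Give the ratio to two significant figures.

log₁₀([out]/[in]) = E·z/(61.7) = -85.9 × -1 / 61.7 = 1.3922
[out]/[in] = 10^(1.3922) = 24.67

25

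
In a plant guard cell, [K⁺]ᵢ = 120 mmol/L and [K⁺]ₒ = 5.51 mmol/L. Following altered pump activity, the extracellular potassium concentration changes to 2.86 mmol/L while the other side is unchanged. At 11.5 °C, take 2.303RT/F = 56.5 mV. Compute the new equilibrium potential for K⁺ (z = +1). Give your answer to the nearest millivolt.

-92 mV

After the shift: [K⁺]_out = 2.86, [K⁺]_in = 120 mmol/L.
E_new = (56.5/1)·log₁₀(2.86/120) = 56.50 · (-1.6228) = -91.69 mV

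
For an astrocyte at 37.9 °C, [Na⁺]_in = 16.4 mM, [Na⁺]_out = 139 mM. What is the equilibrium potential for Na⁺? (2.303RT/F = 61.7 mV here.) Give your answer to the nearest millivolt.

E = (61.7/z) · log₁₀([Na⁺]_out/[Na⁺]_in) with z = +1.
= (61.7/1) · log₁₀(139/16.4) = 61.70 · log₁₀(8.476)
= 61.70 · (0.9282) = 57.27 mV

57 mV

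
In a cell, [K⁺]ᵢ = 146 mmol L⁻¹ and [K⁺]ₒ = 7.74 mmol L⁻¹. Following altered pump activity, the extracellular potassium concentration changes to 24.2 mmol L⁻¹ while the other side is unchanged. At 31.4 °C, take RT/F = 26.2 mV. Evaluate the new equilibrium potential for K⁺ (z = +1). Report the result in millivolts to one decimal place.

-47.1 mV

After the shift: [K⁺]_out = 24.2, [K⁺]_in = 146 mmol L⁻¹.
E_new = (26.2/1)·ln(24.2/146) = 26.20 · (-1.7973) = -47.09 mV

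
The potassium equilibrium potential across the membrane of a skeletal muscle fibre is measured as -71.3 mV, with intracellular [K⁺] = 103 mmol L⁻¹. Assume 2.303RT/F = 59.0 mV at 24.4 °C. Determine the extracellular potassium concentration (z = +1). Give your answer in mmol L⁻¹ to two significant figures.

6.4 mmol L⁻¹

Nernst: E = (59.0/1) · log₁₀([out]/[in]), so log₁₀([out]/[in]) = -71.3 × 1 / 59.0 = -1.2085.
[out]/[in] = 10^(-1.2085) = 0.06188.
[out] = 0.06188 × 103 = 6.373 mmol L⁻¹.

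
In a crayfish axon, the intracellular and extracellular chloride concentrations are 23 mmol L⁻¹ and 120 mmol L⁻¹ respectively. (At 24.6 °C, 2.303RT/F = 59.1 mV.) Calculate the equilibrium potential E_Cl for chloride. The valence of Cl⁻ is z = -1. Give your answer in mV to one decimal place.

E = (59.1/z) · log₁₀([Cl⁻]_out/[Cl⁻]_in) with z = -1.
For an anion, dividing by z = -1 reverses the sign.
= (59.1/-1) · log₁₀(120/23) = -59.10 · log₁₀(5.217)
= -59.10 · (0.7175) = -42.40 mV

-42.4 mV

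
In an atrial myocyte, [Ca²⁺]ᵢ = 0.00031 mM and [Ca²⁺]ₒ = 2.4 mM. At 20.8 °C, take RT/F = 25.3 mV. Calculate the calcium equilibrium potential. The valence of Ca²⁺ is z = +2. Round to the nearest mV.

E = (25.3/z) · ln([Ca²⁺]_out/[Ca²⁺]_in) with z = +2.
= (25.3/2) · ln(2.4/0.00031) = 12.65 · ln(7742)
= 12.65 · (8.9544) = 113.27 mV

113 mV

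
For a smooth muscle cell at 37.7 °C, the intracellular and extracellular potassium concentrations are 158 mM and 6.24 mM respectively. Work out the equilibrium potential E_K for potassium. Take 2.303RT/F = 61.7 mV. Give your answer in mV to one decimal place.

E = (61.7/z) · log₁₀([K⁺]_out/[K⁺]_in) with z = +1.
= (61.7/1) · log₁₀(6.24/158) = 61.70 · log₁₀(0.03949)
= 61.70 · (-1.4035) = -86.59 mV

-86.6 mV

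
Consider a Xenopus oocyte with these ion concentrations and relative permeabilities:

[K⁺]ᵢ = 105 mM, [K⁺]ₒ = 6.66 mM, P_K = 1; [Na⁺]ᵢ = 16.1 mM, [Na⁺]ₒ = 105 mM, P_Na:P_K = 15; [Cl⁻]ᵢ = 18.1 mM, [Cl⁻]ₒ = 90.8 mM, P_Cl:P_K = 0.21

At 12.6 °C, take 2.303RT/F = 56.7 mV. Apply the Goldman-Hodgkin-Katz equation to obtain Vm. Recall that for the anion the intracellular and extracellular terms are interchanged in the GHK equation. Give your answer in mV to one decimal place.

Vm = 56.7 · log₁₀[(Σ P·[cation]ₒ + Σ P·[anion]ᵢ) / (Σ P·[cation]ᵢ + Σ P·[anion]ₒ)]
Numerator = 1×6.66 + 15×105 + 0.21×18.1 = 1585
Denominator = 1×105 + 15×16.1 + 0.21×90.8 = 365.6
Vm = 56.7 · log₁₀(4.337) = 56.7 × (0.6372) = 36.13 mV

36.1 mV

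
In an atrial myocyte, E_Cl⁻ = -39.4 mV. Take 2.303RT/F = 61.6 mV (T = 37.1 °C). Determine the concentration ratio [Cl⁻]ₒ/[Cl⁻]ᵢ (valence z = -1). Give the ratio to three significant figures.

log₁₀([out]/[in]) = E·z/(61.6) = -39.4 × -1 / 61.6 = 0.6396
[out]/[in] = 10^(0.6396) = 4.361

4.36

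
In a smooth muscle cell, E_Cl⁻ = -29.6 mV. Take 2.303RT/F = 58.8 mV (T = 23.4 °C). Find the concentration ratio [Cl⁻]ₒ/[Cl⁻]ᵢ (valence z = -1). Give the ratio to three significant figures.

log₁₀([out]/[in]) = E·z/(58.8) = -29.6 × -1 / 58.8 = 0.5034
[out]/[in] = 10^(0.5034) = 3.187

3.19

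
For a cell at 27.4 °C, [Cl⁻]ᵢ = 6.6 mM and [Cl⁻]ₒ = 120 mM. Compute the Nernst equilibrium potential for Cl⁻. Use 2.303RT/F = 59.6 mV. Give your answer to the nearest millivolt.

-75 mV

E = (59.6/z) · log₁₀([Cl⁻]_out/[Cl⁻]_in) with z = -1.
For an anion, dividing by z = -1 reverses the sign.
= (59.6/-1) · log₁₀(120/6.6) = -59.60 · log₁₀(18.18)
= -59.60 · (1.2596) = -75.07 mV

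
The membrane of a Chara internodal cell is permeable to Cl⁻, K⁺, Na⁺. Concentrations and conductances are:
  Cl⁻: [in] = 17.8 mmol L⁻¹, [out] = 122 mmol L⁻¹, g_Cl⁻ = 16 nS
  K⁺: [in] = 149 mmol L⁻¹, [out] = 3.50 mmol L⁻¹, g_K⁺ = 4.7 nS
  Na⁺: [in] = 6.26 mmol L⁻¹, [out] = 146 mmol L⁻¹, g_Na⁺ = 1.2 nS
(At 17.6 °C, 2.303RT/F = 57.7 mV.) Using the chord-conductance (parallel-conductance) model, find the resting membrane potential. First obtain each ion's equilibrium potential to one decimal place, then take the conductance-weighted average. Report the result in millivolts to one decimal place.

E_Cl⁻ = (57.7/-1)·log₁₀(122/17.8) = -48.2 mV
E_K⁺ = (57.7/1)·log₁₀(3.50/149) = -94.0 mV
E_Na⁺ = (57.7/1)·log₁₀(146/6.26) = 78.9 mV
Vm = (Σ gᵢEᵢ)/(Σ gᵢ) = (16·-48.2 + 4.7·-94.0 + 1.2·78.9) / (16 + 4.7 + 1.2)
= -1118.32 / 21.9 = -51.06 mV

-51.1 mV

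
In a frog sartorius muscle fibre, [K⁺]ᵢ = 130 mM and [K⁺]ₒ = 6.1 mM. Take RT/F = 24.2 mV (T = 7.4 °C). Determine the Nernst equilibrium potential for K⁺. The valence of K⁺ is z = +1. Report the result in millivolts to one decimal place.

-74.0 mV

E = (24.2/z) · ln([K⁺]_out/[K⁺]_in) with z = +1.
= (24.2/1) · ln(6.1/130) = 24.20 · ln(0.04692)
= 24.20 · (-3.0592) = -74.03 mV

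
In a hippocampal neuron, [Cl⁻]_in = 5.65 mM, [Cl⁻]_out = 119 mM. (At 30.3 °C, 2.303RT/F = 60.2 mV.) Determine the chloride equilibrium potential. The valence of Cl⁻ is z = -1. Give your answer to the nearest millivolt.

E = (60.2/z) · log₁₀([Cl⁻]_out/[Cl⁻]_in) with z = -1.
For an anion, dividing by z = -1 reverses the sign.
= (60.2/-1) · log₁₀(119/5.65) = -60.20 · log₁₀(21.06)
= -60.20 · (1.3235) = -79.67 mV

-80 mV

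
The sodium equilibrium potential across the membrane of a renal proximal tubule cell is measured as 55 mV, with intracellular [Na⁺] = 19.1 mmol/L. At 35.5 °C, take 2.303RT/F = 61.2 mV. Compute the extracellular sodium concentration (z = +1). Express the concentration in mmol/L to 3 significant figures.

151 mmol/L

Nernst: E = (61.2/1) · log₁₀([out]/[in]), so log₁₀([out]/[in]) = 55.0 × 1 / 61.2 = 0.8987.
[out]/[in] = 10^(0.8987) = 7.919.
[out] = 7.919 × 19.1 = 151.3 mmol/L.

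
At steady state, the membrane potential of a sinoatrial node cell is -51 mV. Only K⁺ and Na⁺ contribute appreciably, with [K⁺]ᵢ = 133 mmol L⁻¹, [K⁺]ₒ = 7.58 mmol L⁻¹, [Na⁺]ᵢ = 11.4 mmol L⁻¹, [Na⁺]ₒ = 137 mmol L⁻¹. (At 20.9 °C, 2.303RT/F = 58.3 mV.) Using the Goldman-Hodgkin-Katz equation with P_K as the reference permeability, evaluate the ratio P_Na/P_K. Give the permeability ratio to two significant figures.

Let α = P_Na/P_K. GHK: Vm = 58.3·log₁₀[(Kₒ + α·Naₒ)/(Kᵢ + α·Naᵢ)].
10^(Vm/58.3) = 10^(-51.0/58.3) = 0.13342
So 0.13342·(Kᵢ + α·Naᵢ) = Kₒ + α·Naₒ → α = (0.13342·133.0 − 7.58) / (137.0 − 0.13342·11.4)
α = (17.74 − 7.58) / (137.0 − 1.521) = 10.16/135.5 = 0.07503

0.075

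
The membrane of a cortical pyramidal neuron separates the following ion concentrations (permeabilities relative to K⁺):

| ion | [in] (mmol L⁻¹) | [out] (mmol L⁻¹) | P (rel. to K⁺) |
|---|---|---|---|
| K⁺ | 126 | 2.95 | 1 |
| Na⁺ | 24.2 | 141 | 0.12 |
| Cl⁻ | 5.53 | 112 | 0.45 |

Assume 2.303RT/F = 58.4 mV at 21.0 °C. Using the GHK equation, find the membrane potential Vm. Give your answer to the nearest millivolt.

Vm = 58.4 · log₁₀[(Σ P·[cation]ₒ + Σ P·[anion]ᵢ) / (Σ P·[cation]ᵢ + Σ P·[anion]ₒ)]
Numerator = 1×2.95 + 0.12×141 + 0.45×5.53 = 22.36
Denominator = 1×126 + 0.12×24.2 + 0.45×112 = 179.3
Vm = 58.4 · log₁₀(0.1247) = 58.4 × (-0.9041) = -52.80 mV

-53 mV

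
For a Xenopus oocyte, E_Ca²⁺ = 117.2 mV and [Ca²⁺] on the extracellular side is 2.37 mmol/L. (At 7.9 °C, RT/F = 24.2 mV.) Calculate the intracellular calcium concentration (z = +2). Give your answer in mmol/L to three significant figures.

0.000147 mmol/L

Nernst: E = (24.2/2) · ln([out]/[in]), so ln([out]/[in]) = 117.2 × 2 / 24.2 = 9.6860.
[out]/[in] = e^(9.6860) = 1.609e+04.
[in] = 2.37 / 1.609e+04 = 0.0001473 mmol/L.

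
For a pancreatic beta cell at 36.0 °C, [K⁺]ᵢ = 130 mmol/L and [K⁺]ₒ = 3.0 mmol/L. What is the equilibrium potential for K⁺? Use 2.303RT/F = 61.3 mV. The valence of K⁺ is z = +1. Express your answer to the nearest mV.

-100 mV

E = (61.3/z) · log₁₀([K⁺]_out/[K⁺]_in) with z = +1.
= (61.3/1) · log₁₀(3.0/130) = 61.30 · log₁₀(0.02308)
= 61.30 · (-1.6368) = -100.34 mV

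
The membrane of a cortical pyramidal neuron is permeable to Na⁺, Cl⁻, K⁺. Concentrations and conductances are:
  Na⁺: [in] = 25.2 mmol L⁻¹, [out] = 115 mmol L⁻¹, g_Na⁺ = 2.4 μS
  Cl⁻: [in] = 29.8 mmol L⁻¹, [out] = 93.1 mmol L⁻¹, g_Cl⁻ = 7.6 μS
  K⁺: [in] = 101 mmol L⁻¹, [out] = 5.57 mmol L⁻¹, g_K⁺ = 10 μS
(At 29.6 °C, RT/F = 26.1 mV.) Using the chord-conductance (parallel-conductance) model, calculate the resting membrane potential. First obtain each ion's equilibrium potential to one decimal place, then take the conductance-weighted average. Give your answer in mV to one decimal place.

-44.3 mV

E_Na⁺ = (26.1/1)·ln(115/25.2) = 39.6 mV
E_Cl⁻ = (26.1/-1)·ln(93.1/29.8) = -29.7 mV
E_K⁺ = (26.1/1)·ln(5.57/101) = -75.6 mV
Vm = (Σ gᵢEᵢ)/(Σ gᵢ) = (2.4·39.6 + 7.6·-29.7 + 10·-75.6) / (2.4 + 7.6 + 10)
= -886.68 / 20 = -44.33 mV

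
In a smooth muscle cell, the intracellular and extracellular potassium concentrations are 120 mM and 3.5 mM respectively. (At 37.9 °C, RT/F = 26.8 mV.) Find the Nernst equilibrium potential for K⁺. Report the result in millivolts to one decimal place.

-94.7 mV

E = (26.8/z) · ln([K⁺]_out/[K⁺]_in) with z = +1.
= (26.8/1) · ln(3.5/120) = 26.80 · ln(0.02917)
= 26.80 · (-3.5347) = -94.73 mV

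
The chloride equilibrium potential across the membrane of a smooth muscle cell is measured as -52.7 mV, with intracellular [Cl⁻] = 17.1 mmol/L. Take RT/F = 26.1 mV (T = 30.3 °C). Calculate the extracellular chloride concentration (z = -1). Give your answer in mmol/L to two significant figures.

Nernst: E = (26.1/-1) · ln([out]/[in]), so ln([out]/[in]) = -52.7 × -1 / 26.1 = 2.0192.
[out]/[in] = e^(2.0192) = 7.532.
[out] = 7.532 × 17.1 = 128.8 mmol/L.

130 mmol/L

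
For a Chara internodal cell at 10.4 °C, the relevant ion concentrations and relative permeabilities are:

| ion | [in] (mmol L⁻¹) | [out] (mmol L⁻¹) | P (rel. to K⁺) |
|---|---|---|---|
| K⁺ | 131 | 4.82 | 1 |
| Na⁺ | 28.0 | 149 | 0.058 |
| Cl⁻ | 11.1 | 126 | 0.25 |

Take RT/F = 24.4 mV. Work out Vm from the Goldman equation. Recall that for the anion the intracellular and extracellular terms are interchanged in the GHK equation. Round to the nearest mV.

-56 mV

Vm = 24.4 · ln[(Σ P·[cation]ₒ + Σ P·[anion]ᵢ) / (Σ P·[cation]ᵢ + Σ P·[anion]ₒ)]
Numerator = 1×4.82 + 0.058×149 + 0.25×11.1 = 16.24
Denominator = 1×131 + 0.058×28.0 + 0.25×126 = 164.1
Vm = 24.4 · ln(0.098931) = 24.4 × (-2.3133) = -56.45 mV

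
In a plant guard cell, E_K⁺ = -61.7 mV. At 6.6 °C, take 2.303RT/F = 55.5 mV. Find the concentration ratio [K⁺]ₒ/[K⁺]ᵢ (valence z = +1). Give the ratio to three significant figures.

0.0773

log₁₀([out]/[in]) = E·z/(55.5) = -61.7 × 1 / 55.5 = -1.1117
[out]/[in] = 10^(-1.1117) = 0.07732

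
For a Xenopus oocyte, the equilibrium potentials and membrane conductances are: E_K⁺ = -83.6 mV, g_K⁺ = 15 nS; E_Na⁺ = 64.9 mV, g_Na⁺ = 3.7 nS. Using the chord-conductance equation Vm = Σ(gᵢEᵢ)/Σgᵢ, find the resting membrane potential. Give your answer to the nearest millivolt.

-54 mV

Σ gᵢEᵢ = 15·(-83.6) + 3.7·(64.9) = -1013.87
Σ gᵢ = 15 + 3.7 = 18.7
Vm = -1013.87 / 18.7 = -54.22 mV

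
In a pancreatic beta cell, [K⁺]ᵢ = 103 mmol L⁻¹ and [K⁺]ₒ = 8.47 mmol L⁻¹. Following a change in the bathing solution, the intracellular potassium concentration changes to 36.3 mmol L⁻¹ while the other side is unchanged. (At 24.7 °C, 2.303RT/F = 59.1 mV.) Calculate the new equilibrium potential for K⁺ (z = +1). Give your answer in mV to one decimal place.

-37.4 mV

After the shift: [K⁺]_out = 8.47, [K⁺]_in = 36.3 mmol L⁻¹.
E_new = (59.1/1)·log₁₀(8.47/36.3) = 59.10 · (-0.6320) = -37.35 mV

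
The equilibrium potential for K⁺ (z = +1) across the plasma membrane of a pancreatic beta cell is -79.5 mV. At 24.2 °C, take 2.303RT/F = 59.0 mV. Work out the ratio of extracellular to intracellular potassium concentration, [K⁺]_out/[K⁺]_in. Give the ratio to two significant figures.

log₁₀([out]/[in]) = E·z/(59.0) = -79.5 × 1 / 59.0 = -1.3475
[out]/[in] = 10^(-1.3475) = 0.04493

0.045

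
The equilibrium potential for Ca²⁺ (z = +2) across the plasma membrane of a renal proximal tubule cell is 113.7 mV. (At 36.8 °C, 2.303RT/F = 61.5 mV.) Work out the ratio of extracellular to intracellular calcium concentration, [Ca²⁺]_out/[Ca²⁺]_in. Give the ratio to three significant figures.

4980

log₁₀([out]/[in]) = E·z/(61.5) = 113.7 × 2 / 61.5 = 3.6976
[out]/[in] = 10^(3.6976) = 4984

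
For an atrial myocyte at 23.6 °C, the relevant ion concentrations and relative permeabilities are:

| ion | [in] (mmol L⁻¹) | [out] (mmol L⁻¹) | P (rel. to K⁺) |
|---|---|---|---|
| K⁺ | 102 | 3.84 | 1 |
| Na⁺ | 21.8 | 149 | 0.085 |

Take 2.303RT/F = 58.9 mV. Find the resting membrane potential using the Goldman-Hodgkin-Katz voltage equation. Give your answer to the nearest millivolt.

Vm = 58.9 · log₁₀[(Σ P·[cation]ₒ + Σ P·[anion]ᵢ) / (Σ P·[cation]ᵢ + Σ P·[anion]ₒ)]
Numerator = 1×3.84 + 0.085×149 = 16.51
Denominator = 1×102 + 0.085×21.8 = 103.9
Vm = 58.9 · log₁₀(0.15893) = 58.9 × (-0.7988) = -47.05 mV

-47 mV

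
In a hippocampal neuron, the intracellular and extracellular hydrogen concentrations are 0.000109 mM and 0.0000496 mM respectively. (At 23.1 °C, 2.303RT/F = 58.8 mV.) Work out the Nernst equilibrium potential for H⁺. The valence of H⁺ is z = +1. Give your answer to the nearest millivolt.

E = (58.8/z) · log₁₀([H⁺]_out/[H⁺]_in) with z = +1.
= (58.8/1) · log₁₀(0.0000496/0.000109) = 58.80 · log₁₀(0.455)
= 58.80 · (-0.3419) = -20.11 mV

-20 mV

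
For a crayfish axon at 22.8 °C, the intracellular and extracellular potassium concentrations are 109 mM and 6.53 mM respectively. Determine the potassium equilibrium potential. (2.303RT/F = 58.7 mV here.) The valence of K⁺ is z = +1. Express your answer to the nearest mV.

E = (58.7/z) · log₁₀([K⁺]_out/[K⁺]_in) with z = +1.
= (58.7/1) · log₁₀(6.53/109) = 58.70 · log₁₀(0.05991)
= 58.70 · (-1.2225) = -71.76 mV

-72 mV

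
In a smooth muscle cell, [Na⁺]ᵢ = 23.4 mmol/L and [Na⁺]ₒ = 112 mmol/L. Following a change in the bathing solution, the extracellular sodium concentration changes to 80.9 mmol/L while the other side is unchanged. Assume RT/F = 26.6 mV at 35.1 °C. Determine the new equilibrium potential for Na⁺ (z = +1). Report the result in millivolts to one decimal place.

33.0 mV

After the shift: [Na⁺]_out = 80.9, [Na⁺]_in = 23.4 mmol/L.
E_new = (26.6/1)·ln(80.9/23.4) = 26.60 · (1.2405) = 33.00 mV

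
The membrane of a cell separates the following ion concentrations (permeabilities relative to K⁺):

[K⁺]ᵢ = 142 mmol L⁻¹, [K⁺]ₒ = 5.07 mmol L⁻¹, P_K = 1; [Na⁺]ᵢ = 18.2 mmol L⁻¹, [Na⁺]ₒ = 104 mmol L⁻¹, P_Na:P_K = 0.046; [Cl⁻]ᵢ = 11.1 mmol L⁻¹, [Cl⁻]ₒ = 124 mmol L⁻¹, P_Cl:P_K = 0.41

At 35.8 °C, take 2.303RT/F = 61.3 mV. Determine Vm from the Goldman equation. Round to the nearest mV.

Vm = 61.3 · log₁₀[(Σ P·[cation]ₒ + Σ P·[anion]ᵢ) / (Σ P·[cation]ᵢ + Σ P·[anion]ₒ)]
Numerator = 1×5.07 + 0.046×104 + 0.41×11.1 = 14.4
Denominator = 1×142 + 0.046×18.2 + 0.41×124 = 193.7
Vm = 61.3 · log₁₀(0.074376) = 61.3 × (-1.1286) = -69.18 mV

-69 mV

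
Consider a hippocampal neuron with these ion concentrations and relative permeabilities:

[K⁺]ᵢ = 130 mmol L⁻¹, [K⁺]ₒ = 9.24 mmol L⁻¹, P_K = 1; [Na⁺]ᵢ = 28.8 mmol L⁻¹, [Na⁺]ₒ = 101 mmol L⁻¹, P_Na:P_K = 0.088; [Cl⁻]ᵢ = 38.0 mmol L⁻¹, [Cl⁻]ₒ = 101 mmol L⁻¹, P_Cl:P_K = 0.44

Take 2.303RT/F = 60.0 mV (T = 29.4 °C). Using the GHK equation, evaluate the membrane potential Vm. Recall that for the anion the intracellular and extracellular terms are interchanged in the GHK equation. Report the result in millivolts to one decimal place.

-42.3 mV

Vm = 60.0 · log₁₀[(Σ P·[cation]ₒ + Σ P·[anion]ᵢ) / (Σ P·[cation]ᵢ + Σ P·[anion]ₒ)]
Numerator = 1×9.24 + 0.088×101 + 0.44×38.0 = 34.85
Denominator = 1×130 + 0.088×28.8 + 0.44×101 = 177
Vm = 60.0 · log₁₀(0.19691) = 60.0 × (-0.7057) = -42.34 mV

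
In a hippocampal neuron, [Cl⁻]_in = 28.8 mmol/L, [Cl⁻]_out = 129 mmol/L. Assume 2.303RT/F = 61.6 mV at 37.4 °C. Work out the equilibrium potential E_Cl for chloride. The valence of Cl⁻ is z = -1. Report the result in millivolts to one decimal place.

-40.1 mV

E = (61.6/z) · log₁₀([Cl⁻]_out/[Cl⁻]_in) with z = -1.
For an anion, dividing by z = -1 reverses the sign.
= (61.6/-1) · log₁₀(129/28.8) = -61.60 · log₁₀(4.479)
= -61.60 · (0.6512) = -40.11 mV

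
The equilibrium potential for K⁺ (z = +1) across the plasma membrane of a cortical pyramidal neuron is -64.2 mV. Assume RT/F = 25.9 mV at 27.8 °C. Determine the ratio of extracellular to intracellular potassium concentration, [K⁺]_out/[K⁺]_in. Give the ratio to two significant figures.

ln([out]/[in]) = E·z/(25.9) = -64.2 × 1 / 25.9 = -2.4788
[out]/[in] = e^(-2.4788) = 0.08385

0.084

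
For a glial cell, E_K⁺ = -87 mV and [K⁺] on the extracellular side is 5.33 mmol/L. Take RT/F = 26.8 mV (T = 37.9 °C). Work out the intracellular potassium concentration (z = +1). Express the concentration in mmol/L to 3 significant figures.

137 mmol/L

Nernst: E = (26.8/1) · ln([out]/[in]), so ln([out]/[in]) = -87.0 × 1 / 26.8 = -3.2463.
[out]/[in] = e^(-3.2463) = 0.03892.
[in] = 5.33 / 0.03892 = 137 mmol/L.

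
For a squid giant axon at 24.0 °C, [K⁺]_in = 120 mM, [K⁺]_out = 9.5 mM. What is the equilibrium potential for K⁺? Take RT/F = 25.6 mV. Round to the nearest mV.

-65 mV

E = (25.6/z) · ln([K⁺]_out/[K⁺]_in) with z = +1.
= (25.6/1) · ln(9.5/120) = 25.60 · ln(0.07917)
= 25.60 · (-2.5362) = -64.93 mV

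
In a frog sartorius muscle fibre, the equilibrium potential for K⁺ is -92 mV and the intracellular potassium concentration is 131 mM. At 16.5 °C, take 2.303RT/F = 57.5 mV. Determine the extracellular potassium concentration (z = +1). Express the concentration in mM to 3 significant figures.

Nernst: E = (57.5/1) · log₁₀([out]/[in]), so log₁₀([out]/[in]) = -92.0 × 1 / 57.5 = -1.6000.
[out]/[in] = 10^(-1.6000) = 0.02512.
[out] = 0.02512 × 131 = 3.291 mM.

3.29 mM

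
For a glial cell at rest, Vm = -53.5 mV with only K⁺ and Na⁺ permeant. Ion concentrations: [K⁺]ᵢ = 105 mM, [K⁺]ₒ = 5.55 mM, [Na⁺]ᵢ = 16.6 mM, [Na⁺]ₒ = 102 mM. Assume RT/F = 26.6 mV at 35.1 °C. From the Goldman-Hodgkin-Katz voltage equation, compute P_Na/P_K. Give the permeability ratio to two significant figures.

Let α = P_Na/P_K. GHK: Vm = 26.6·ln[(Kₒ + α·Naₒ)/(Kᵢ + α·Naᵢ)].
e^(Vm/26.6) = e^(-53.5/26.6) = 0.13382
So 0.13382·(Kᵢ + α·Naᵢ) = Kₒ + α·Naₒ → α = (0.13382·105.0 − 5.55) / (102.0 − 0.13382·16.6)
α = (14.05 − 5.55) / (102.0 − 2.221) = 8.501/99.78 = 0.0852

0.085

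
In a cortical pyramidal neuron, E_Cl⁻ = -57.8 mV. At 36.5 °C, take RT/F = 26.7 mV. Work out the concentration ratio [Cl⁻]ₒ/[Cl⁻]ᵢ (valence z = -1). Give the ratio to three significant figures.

8.71

ln([out]/[in]) = E·z/(26.7) = -57.8 × -1 / 26.7 = 2.1648
[out]/[in] = e^(2.1648) = 8.713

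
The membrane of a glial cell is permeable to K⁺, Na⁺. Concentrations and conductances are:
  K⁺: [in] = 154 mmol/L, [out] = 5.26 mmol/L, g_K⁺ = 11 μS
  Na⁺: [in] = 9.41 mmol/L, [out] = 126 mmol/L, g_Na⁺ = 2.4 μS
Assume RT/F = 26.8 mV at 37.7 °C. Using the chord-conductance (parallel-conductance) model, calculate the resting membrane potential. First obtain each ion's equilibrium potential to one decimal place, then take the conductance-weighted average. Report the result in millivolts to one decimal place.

-61.8 mV

E_K⁺ = (26.8/1)·ln(5.26/154) = -90.5 mV
E_Na⁺ = (26.8/1)·ln(126/9.41) = 69.5 mV
Vm = (Σ gᵢEᵢ)/(Σ gᵢ) = (11·-90.5 + 2.4·69.5) / (11 + 2.4)
= -828.70 / 13.4 = -61.84 mV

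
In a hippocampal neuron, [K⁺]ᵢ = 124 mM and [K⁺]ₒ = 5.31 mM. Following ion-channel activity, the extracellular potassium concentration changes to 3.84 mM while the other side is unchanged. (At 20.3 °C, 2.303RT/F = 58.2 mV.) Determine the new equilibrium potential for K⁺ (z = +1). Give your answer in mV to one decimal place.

-87.8 mV

After the shift: [K⁺]_out = 3.84, [K⁺]_in = 124 mM.
E_new = (58.2/1)·log₁₀(3.84/124) = 58.20 · (-1.5091) = -87.83 mV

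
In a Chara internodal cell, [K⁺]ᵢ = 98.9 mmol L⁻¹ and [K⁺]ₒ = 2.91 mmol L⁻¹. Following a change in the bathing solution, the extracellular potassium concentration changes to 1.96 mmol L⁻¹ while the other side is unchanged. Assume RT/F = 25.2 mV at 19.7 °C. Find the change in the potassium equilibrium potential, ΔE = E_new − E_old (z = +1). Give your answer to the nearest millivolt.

-10 mV

E_old = (25.2/1)·ln(2.91/98.9) = -88.85 mV
E_new = (25.2/1)·ln(1.96/98.9) = -98.81 mV
ΔE = -98.81 − (-88.85) = -9.96 mV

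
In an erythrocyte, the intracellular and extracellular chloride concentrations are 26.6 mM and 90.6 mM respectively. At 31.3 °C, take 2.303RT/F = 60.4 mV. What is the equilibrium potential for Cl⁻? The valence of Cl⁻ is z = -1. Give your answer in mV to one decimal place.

-32.1 mV

E = (60.4/z) · log₁₀([Cl⁻]_out/[Cl⁻]_in) with z = -1.
For an anion, dividing by z = -1 reverses the sign.
= (60.4/-1) · log₁₀(90.6/26.6) = -60.40 · log₁₀(3.406)
= -60.40 · (0.5322) = -32.15 mV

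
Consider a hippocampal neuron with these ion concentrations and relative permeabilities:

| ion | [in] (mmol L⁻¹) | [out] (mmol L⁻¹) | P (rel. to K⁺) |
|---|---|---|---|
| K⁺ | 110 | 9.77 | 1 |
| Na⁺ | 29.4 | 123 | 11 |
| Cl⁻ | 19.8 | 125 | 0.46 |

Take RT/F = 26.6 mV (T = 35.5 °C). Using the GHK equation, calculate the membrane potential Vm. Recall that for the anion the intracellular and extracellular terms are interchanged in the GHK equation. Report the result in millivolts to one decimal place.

Vm = 26.6 · ln[(Σ P·[cation]ₒ + Σ P·[anion]ᵢ) / (Σ P·[cation]ᵢ + Σ P·[anion]ₒ)]
Numerator = 1×9.77 + 11×123 + 0.46×19.8 = 1372
Denominator = 1×110 + 11×29.4 + 0.46×125 = 490.9
Vm = 26.6 · ln(2.7946) = 26.6 × (1.0277) = 27.34 mV

27.3 mV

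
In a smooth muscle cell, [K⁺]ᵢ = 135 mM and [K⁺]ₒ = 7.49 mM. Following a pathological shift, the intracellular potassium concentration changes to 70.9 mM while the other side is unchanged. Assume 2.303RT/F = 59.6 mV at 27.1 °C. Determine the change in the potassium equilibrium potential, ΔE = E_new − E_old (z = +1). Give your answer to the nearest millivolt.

17 mV

E_old = (59.6/1)·log₁₀(7.49/135) = -74.85 mV
E_new = (59.6/1)·log₁₀(7.49/70.9) = -58.18 mV
ΔE = -58.18 − (-74.85) = 16.67 mV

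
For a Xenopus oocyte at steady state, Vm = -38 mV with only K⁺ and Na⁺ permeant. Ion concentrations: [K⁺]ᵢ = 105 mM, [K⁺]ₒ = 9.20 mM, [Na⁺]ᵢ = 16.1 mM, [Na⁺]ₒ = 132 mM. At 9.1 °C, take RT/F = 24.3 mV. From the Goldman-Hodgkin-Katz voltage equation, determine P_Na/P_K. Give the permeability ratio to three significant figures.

0.0994

Let α = P_Na/P_K. GHK: Vm = 24.3·ln[(Kₒ + α·Naₒ)/(Kᵢ + α·Naᵢ)].
e^(Vm/24.3) = e^(-38.0/24.3) = 0.20934
So 0.20934·(Kᵢ + α·Naᵢ) = Kₒ + α·Naₒ → α = (0.20934·105.0 − 9.2) / (132.0 − 0.20934·16.1)
α = (21.98 − 9.2) / (132.0 − 3.37) = 12.78/128.6 = 0.09936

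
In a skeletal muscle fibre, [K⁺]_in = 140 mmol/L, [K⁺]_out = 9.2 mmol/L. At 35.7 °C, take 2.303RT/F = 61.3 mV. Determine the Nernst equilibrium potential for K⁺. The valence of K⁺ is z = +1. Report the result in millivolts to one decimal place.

-72.5 mV

E = (61.3/z) · log₁₀([K⁺]_out/[K⁺]_in) with z = +1.
= (61.3/1) · log₁₀(9.2/140) = 61.30 · log₁₀(0.06571)
= 61.30 · (-1.1823) = -72.48 mV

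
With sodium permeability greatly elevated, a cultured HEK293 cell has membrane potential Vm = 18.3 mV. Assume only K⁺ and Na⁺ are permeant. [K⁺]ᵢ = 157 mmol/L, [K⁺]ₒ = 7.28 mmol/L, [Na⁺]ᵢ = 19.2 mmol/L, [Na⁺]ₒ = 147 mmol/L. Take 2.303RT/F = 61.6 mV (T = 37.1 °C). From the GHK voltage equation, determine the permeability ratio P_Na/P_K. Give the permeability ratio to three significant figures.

Let α = P_Na/P_K. GHK: Vm = 61.6·log₁₀[(Kₒ + α·Naₒ)/(Kᵢ + α·Naᵢ)].
10^(Vm/61.6) = 10^(18.3/61.6) = 1.9819
So 1.9819·(Kᵢ + α·Naᵢ) = Kₒ + α·Naₒ → α = (1.9819·157.0 − 7.28) / (147.0 − 1.9819·19.2)
α = (311.2 − 7.28) / (147.0 − 38.05) = 303.9/108.9 = 2.789

2.79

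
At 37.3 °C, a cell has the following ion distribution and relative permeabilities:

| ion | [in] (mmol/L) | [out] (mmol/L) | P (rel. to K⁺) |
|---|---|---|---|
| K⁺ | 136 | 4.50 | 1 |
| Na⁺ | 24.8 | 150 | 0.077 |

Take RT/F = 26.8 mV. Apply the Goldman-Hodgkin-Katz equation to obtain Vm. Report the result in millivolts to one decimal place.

Vm = 26.8 · ln[(Σ P·[cation]ₒ + Σ P·[anion]ᵢ) / (Σ P·[cation]ᵢ + Σ P·[anion]ₒ)]
Numerator = 1×4.50 + 0.077×150 = 16.05
Denominator = 1×136 + 0.077×24.8 = 137.9
Vm = 26.8 · ln(0.11638) = 26.8 × (-2.1509) = -57.64 mV

-57.6 mV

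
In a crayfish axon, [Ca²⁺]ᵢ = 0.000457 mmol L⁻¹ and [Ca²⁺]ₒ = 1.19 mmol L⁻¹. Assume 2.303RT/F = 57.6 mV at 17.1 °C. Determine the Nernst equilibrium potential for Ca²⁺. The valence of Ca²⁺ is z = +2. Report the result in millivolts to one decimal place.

E = (57.6/z) · log₁₀([Ca²⁺]_out/[Ca²⁺]_in) with z = +2.
= (57.6/2) · log₁₀(1.19/0.000457) = 28.80 · log₁₀(2604)
= 28.80 · (3.4156) = 98.37 mV

98.4 mV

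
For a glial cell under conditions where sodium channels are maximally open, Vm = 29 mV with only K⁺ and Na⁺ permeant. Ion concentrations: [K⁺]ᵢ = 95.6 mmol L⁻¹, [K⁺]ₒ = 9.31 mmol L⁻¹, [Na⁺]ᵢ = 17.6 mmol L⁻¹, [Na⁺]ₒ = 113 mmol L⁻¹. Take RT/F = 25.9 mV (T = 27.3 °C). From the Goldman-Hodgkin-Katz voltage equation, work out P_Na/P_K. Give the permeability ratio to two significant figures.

4.8

Let α = P_Na/P_K. GHK: Vm = 25.9·ln[(Kₒ + α·Naₒ)/(Kᵢ + α·Naᵢ)].
e^(Vm/25.9) = e^(29.0/25.9) = 3.0639
So 3.0639·(Kᵢ + α·Naᵢ) = Kₒ + α·Naₒ → α = (3.0639·95.6 − 9.31) / (113.0 − 3.0639·17.6)
α = (292.9 − 9.31) / (113.0 − 53.92) = 283.6/59.08 = 4.801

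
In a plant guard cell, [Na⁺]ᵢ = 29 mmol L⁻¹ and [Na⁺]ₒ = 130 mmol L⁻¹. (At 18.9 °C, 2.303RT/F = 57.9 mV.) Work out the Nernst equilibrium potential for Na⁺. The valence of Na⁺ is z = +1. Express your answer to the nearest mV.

E = (57.9/z) · log₁₀([Na⁺]_out/[Na⁺]_in) with z = +1.
= (57.9/1) · log₁₀(130/29) = 57.90 · log₁₀(4.483)
= 57.90 · (0.6515) = 37.72 mV

38 mV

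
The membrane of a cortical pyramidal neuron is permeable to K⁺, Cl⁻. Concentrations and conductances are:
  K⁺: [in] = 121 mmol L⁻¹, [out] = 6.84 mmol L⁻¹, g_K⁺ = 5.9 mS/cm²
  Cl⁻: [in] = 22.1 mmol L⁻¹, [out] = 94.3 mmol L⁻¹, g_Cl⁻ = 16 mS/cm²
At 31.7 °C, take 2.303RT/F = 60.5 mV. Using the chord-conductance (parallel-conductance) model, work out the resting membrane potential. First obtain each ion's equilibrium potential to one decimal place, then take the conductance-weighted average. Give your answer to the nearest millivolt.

-48 mV

E_K⁺ = (60.5/1)·log₁₀(6.84/121) = -75.5 mV
E_Cl⁻ = (60.5/-1)·log₁₀(94.3/22.1) = -38.1 mV
Vm = (Σ gᵢEᵢ)/(Σ gᵢ) = (5.9·-75.5 + 16·-38.1) / (5.9 + 16)
= -1055.05 / 21.9 = -48.18 mV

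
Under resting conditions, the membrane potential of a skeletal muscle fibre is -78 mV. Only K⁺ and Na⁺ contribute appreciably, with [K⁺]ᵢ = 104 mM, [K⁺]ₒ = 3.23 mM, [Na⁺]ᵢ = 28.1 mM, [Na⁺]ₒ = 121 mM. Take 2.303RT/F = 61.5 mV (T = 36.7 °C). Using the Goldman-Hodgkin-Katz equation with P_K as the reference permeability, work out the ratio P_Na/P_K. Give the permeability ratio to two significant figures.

Let α = P_Na/P_K. GHK: Vm = 61.5·log₁₀[(Kₒ + α·Naₒ)/(Kᵢ + α·Naᵢ)].
10^(Vm/61.5) = 10^(-78.0/61.5) = 0.053915
So 0.053915·(Kᵢ + α·Naᵢ) = Kₒ + α·Naₒ → α = (0.053915·104.0 − 3.23) / (121.0 − 0.053915·28.1)
α = (5.607 − 3.23) / (121.0 − 1.515) = 2.377/119.5 = 0.01989

0.020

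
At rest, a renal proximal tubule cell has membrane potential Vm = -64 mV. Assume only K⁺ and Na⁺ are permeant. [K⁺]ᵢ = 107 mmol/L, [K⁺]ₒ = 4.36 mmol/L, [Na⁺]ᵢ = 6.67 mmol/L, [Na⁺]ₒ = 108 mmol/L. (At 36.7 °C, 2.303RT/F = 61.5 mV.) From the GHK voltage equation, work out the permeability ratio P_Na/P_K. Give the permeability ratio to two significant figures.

Let α = P_Na/P_K. GHK: Vm = 61.5·log₁₀[(Kₒ + α·Naₒ)/(Kᵢ + α·Naᵢ)].
10^(Vm/61.5) = 10^(-64.0/61.5) = 0.091065
So 0.091065·(Kᵢ + α·Naᵢ) = Kₒ + α·Naₒ → α = (0.091065·107.0 − 4.36) / (108.0 − 0.091065·6.67)
α = (9.744 − 4.36) / (108.0 − 0.6074) = 5.384/107.4 = 0.05013

0.050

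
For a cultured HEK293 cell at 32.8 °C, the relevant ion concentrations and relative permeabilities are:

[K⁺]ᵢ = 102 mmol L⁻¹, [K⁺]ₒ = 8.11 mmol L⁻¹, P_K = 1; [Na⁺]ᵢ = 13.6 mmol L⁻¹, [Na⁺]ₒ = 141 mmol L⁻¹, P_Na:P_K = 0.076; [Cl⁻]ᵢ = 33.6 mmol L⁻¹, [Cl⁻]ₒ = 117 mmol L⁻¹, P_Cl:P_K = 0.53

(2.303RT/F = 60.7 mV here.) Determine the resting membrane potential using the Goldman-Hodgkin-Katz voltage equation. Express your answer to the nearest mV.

-40 mV

Vm = 60.7 · log₁₀[(Σ P·[cation]ₒ + Σ P·[anion]ᵢ) / (Σ P·[cation]ᵢ + Σ P·[anion]ₒ)]
Numerator = 1×8.11 + 0.076×141 + 0.53×33.6 = 36.63
Denominator = 1×102 + 0.076×13.6 + 0.53×117 = 165
Vm = 60.7 · log₁₀(0.22197) = 60.7 × (-0.6537) = -39.68 mV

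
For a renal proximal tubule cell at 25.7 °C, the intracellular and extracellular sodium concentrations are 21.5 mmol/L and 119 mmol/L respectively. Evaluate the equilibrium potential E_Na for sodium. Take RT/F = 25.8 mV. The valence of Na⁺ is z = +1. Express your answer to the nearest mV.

44 mV

E = (25.8/z) · ln([Na⁺]_out/[Na⁺]_in) with z = +1.
= (25.8/1) · ln(119/21.5) = 25.80 · ln(5.535)
= 25.80 · (1.7111) = 44.15 mV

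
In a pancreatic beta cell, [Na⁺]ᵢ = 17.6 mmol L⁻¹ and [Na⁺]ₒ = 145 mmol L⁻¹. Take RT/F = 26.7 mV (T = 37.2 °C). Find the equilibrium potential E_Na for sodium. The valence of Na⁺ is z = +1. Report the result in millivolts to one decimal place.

56.3 mV

E = (26.7/z) · ln([Na⁺]_out/[Na⁺]_in) with z = +1.
= (26.7/1) · ln(145/17.6) = 26.70 · ln(8.239)
= 26.70 · (2.1088) = 56.31 mV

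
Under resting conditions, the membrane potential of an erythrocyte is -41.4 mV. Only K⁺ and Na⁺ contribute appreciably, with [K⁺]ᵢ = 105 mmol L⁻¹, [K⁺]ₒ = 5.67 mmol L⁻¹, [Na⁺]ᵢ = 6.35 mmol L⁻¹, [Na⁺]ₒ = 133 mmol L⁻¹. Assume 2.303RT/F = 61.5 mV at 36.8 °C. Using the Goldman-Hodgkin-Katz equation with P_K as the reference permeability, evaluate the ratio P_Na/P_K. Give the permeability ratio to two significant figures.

Let α = P_Na/P_K. GHK: Vm = 61.5·log₁₀[(Kₒ + α·Naₒ)/(Kᵢ + α·Naᵢ)].
10^(Vm/61.5) = 10^(-41.4/61.5) = 0.21224
So 0.21224·(Kᵢ + α·Naᵢ) = Kₒ + α·Naₒ → α = (0.21224·105.0 − 5.67) / (133.0 − 0.21224·6.35)
α = (22.29 − 5.67) / (133.0 − 1.348) = 16.62/131.7 = 0.1262

0.13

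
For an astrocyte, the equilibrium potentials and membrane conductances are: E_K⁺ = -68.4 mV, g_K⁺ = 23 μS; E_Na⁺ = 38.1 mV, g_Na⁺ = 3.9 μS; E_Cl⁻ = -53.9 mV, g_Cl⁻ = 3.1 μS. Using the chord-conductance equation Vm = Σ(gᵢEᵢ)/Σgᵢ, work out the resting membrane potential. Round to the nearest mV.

Σ gᵢEᵢ = 23·(-68.4) + 3.9·(38.1) + 3.1·(-53.9) = -1591.70
Σ gᵢ = 23 + 3.9 + 3.1 = 30
Vm = -1591.70 / 30 = -53.06 mV

-53 mV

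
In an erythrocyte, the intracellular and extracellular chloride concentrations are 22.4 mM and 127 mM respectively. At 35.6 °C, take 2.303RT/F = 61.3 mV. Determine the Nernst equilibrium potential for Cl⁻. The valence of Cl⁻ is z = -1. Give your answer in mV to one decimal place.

E = (61.3/z) · log₁₀([Cl⁻]_out/[Cl⁻]_in) with z = -1.
For an anion, dividing by z = -1 reverses the sign.
= (61.3/-1) · log₁₀(127/22.4) = -61.30 · log₁₀(5.67)
= -61.30 · (0.7536) = -46.19 mV

-46.2 mV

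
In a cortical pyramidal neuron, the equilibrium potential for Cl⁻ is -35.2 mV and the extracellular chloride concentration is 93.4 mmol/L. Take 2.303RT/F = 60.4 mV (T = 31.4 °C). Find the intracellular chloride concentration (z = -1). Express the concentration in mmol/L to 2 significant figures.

Nernst: E = (60.4/-1) · log₁₀([out]/[in]), so log₁₀([out]/[in]) = -35.2 × -1 / 60.4 = 0.5828.
[out]/[in] = 10^(0.5828) = 3.826.
[in] = 93.4 / 3.826 = 24.41 mmol/L.

24 mmol/L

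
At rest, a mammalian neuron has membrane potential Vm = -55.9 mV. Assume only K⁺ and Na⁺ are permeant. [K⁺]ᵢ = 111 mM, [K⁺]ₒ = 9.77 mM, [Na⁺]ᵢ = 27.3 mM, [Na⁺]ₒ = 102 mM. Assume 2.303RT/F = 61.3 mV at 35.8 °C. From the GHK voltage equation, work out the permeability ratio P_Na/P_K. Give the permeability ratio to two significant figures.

Let α = P_Na/P_K. GHK: Vm = 61.3·log₁₀[(Kₒ + α·Naₒ)/(Kᵢ + α·Naᵢ)].
10^(Vm/61.3) = 10^(-55.9/61.3) = 0.12249
So 0.12249·(Kᵢ + α·Naᵢ) = Kₒ + α·Naₒ → α = (0.12249·111.0 − 9.77) / (102.0 − 0.12249·27.3)
α = (13.6 − 9.77) / (102.0 − 3.344) = 3.826/98.66 = 0.03878

0.039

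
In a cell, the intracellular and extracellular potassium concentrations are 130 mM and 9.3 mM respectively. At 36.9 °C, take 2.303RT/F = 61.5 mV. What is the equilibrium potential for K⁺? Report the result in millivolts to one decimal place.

E = (61.5/z) · log₁₀([K⁺]_out/[K⁺]_in) with z = +1.
= (61.5/1) · log₁₀(9.3/130) = 61.50 · log₁₀(0.07154)
= 61.50 · (-1.1455) = -70.45 mV

-70.4 mV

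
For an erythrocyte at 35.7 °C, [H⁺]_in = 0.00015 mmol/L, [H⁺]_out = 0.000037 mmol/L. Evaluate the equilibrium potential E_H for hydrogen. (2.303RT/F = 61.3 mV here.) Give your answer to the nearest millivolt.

E = (61.3/z) · log₁₀([H⁺]_out/[H⁺]_in) with z = +1.
= (61.3/1) · log₁₀(0.000037/0.00015) = 61.30 · log₁₀(0.2467)
= 61.30 · (-0.6079) = -37.26 mV

-37 mV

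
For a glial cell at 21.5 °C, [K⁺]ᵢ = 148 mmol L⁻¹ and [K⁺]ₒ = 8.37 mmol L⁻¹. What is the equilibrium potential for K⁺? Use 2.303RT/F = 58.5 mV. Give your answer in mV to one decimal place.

-73.0 mV

E = (58.5/z) · log₁₀([K⁺]_out/[K⁺]_in) with z = +1.
= (58.5/1) · log₁₀(8.37/148) = 58.50 · log₁₀(0.05655)
= 58.50 · (-1.2475) = -72.98 mV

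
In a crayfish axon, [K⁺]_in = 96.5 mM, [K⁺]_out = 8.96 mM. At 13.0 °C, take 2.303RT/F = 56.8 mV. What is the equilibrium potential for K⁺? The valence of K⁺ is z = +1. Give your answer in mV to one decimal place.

-58.6 mV

E = (56.8/z) · log₁₀([K⁺]_out/[K⁺]_in) with z = +1.
= (56.8/1) · log₁₀(8.96/96.5) = 56.80 · log₁₀(0.09285)
= 56.80 · (-1.0322) = -58.63 mV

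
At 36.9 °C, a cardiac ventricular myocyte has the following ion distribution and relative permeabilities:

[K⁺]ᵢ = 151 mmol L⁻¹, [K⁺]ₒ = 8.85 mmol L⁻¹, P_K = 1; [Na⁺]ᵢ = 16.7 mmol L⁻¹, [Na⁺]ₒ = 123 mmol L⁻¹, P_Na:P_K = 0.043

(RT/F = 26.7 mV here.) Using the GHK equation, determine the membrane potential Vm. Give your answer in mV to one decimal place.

Vm = 26.7 · ln[(Σ P·[cation]ₒ + Σ P·[anion]ᵢ) / (Σ P·[cation]ᵢ + Σ P·[anion]ₒ)]
Numerator = 1×8.85 + 0.043×123 = 14.14
Denominator = 1×151 + 0.043×16.7 = 151.7
Vm = 26.7 · ln(0.093193) = 26.7 × (-2.3731) = -63.36 mV

-63.4 mV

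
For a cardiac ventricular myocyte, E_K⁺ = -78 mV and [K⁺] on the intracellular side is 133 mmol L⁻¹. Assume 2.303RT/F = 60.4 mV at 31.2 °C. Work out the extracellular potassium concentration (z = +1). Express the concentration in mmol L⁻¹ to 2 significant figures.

Nernst: E = (60.4/1) · log₁₀([out]/[in]), so log₁₀([out]/[in]) = -78.0 × 1 / 60.4 = -1.2914.
[out]/[in] = 10^(-1.2914) = 0.05112.
[out] = 0.05112 × 133 = 6.799 mmol L⁻¹.

6.8 mmol L⁻¹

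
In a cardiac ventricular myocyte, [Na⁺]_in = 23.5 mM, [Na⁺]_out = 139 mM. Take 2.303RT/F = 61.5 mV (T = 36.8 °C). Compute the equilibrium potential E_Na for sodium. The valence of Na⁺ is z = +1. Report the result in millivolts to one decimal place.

47.5 mV

E = (61.5/z) · log₁₀([Na⁺]_out/[Na⁺]_in) with z = +1.
= (61.5/1) · log₁₀(139/23.5) = 61.50 · log₁₀(5.915)
= 61.50 · (0.7719) = 47.47 mV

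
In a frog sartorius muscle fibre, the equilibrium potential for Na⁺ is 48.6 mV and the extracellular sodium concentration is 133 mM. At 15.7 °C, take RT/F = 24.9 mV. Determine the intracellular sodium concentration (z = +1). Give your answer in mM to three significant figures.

Nernst: E = (24.9/1) · ln([out]/[in]), so ln([out]/[in]) = 48.6 × 1 / 24.9 = 1.9518.
[out]/[in] = e^(1.9518) = 7.041.
[in] = 133 / 7.041 = 18.89 mM.

18.9 mM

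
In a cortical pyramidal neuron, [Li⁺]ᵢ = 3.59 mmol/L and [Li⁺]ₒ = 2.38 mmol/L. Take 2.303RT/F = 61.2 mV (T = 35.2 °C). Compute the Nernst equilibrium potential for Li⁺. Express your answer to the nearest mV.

E = (61.2/z) · log₁₀([Li⁺]_out/[Li⁺]_in) with z = +1.
= (61.2/1) · log₁₀(2.38/3.59) = 61.20 · log₁₀(0.663)
= 61.20 · (-0.1785) = -10.93 mV

-11 mV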